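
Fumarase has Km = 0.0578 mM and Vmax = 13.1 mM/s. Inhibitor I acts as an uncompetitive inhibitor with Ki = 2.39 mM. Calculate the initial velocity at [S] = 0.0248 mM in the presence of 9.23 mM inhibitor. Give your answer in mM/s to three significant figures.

α = 1 + [I]/Ki = 1 + 9.23/2.39 = 4.862.
For an uncompetitive inhibitor, both parameters are divided by α, giving Vmax/α and Km/α: Km,app = 0.0119 mM, Vmax,app = 2.69 mM/s.
v = Vmax,app·[S]/(Km,app + [S]) = 2.69 × 0.0248/(0.0119 + 0.0248) = 1.82 mM/s.

1.82 mM/s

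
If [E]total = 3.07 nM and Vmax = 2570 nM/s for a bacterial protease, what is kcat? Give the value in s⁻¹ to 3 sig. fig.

kcat = Vmax/[E]total = 2570 nM/s / 3.07 nM = 837 s⁻¹.

837 s⁻¹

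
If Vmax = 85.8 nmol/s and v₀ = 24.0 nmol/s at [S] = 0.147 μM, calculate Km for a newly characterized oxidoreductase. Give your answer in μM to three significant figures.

v/Vmax = 24.0/85.8 = 0.2797 = [S]/(Km+[S]).
So Km + [S] = [S]/0.2797 = 0.5255 μM, giving Km = 0.5255 − 0.147 = 0.379 μM.

0.379 μM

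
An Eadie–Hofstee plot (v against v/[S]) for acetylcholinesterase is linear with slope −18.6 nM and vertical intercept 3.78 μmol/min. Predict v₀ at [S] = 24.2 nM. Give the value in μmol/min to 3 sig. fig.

2.14 μmol/min

In the Eadie–Hofstee form v = Vmax − Km·(v/[S]), the slope is −Km and the intercept is Vmax, so Km = 18.6 nM and Vmax = 3.78 μmol/min.
v = 3.78 × 24.2/(18.6 + 24.2) = 2.14 μmol/min.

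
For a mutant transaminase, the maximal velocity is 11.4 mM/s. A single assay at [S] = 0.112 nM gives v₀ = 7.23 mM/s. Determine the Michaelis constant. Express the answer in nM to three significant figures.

0.0646 nM

From v = Vmax[S]/(Km+[S]), Km = [S](Vmax − v)/v.
Km = 0.112 × (11.4 − 7.23) / 7.23 = 0.4670/7.23 = 0.0646 nM.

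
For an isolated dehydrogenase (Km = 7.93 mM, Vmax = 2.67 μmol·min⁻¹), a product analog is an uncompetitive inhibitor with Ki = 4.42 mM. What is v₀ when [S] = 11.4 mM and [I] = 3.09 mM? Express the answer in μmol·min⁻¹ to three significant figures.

α = 1 + [I]/Ki = 1 + 3.09/4.42 = 1.699.
For an uncompetitive inhibitor, both parameters are divided by α, giving Vmax/α and Km/α: Km,app = 4.67 mM, Vmax,app = 1.57 μmol·min⁻¹.
v = Vmax,app·[S]/(Km,app + [S]) = 1.57 × 11.4/(4.67 + 11.4) = 1.11 μmol·min⁻¹.

1.11 μmol·min⁻¹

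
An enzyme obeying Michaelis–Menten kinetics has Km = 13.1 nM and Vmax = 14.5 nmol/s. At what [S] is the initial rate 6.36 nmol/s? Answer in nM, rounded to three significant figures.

10.2 nM

The required fractional saturation is v/Vmax = 6.36/14.5 = 0.4386.
Then [S]/(Km+[S]) = 0.4386 ⇒ [S] = 13.1 × 0.4386/(1 − 0.4386) = 10.2 nM.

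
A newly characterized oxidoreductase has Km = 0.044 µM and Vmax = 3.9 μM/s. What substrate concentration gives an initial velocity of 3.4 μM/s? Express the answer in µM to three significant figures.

The required fractional saturation is v/Vmax = 3.4/3.9 = 0.8718.
Then [S]/(Km+[S]) = 0.8718 ⇒ [S] = 0.044 × 0.8718/(1 − 0.8718) = 0.299 µM.

0.299 µM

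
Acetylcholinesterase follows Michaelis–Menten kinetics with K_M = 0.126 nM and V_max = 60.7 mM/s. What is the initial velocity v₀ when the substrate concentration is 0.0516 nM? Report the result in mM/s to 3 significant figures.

17.6 mM/s

[S]/(Km+[S]) = 0.0516/0.1776 = 0.2905, the fractional saturation.
v = 0.2905 × Vmax = 0.2905 × 60.7 = 17.6 mM/s.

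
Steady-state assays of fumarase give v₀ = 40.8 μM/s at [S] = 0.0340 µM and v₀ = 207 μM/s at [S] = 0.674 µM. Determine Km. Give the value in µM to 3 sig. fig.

0.186 µM

From v = Vmax[S]/(Km+[S]), each point gives Vmax = v(Km+[S])/[S].
Equating: 40.8(Km+0.0340)/0.0340 = 207(Km+0.674)/0.674.
1200·Km + 40.8 = 307.1·Km + 207, so (1200 − 307.1)·Km = 207 − 40.8.
Km = 166.2/892.9 = 0.186 µM; then Vmax = 40.8(0.186+0.0340)/0.0340 = 264 μM/s.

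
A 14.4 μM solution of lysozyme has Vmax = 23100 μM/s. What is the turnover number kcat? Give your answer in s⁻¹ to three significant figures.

1600 s⁻¹

kcat = Vmax/[E]total = 23100 μM/s / 14.4 μM = 1600 s⁻¹.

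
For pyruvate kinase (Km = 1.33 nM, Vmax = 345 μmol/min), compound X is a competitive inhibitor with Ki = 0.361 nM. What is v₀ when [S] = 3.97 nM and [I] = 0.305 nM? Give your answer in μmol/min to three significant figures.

213 μmol/min

With α = 1 + [I]/Ki = 1 + 0.305/0.361 = 1.845, the competitive rate law is v = Vmax[S] / (αKm + [S]).
v = 345×3.97 / (1.845×1.33 + 3.97) = 1370/6.424 = 213 μmol/min.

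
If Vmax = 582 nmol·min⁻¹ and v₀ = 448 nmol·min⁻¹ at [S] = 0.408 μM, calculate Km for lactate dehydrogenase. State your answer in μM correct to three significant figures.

0.122 μM

v/Vmax = 448/582 = 0.7698 = [S]/(Km+[S]).
So Km + [S] = [S]/0.7698 = 0.5300 μM, giving Km = 0.5300 − 0.408 = 0.122 μM.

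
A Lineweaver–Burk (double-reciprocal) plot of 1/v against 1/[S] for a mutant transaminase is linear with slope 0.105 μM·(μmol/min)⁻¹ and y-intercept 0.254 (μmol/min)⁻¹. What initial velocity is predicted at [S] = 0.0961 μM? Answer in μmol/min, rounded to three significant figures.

The y-intercept is 1/Vmax, so Vmax = 1/0.254 = 3.94 μmol/min.
The slope is Km/Vmax, so Km = 0.105 × 3.94 = 0.413 μM.
Then v = 3.94 × 0.0961/(0.413 + 0.0961) = 0.743 μmol/min.

0.743 μmol/min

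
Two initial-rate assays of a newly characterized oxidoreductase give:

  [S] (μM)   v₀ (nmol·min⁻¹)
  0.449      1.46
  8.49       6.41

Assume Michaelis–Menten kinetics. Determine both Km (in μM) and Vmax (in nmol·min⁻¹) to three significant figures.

Km = 1.98 μM; Vmax = 7.91 nmol·min⁻¹

From v = Vmax[S]/(Km+[S]), each point gives Vmax = v(Km+[S])/[S].
Equating: 1.46(Km+0.449)/0.449 = 6.41(Km+8.49)/8.49.
3.252·Km + 1.46 = 0.7550·Km + 6.41, so (3.252 − 0.7550)·Km = 6.41 − 1.46.
Km = 4.950/2.497 = 1.98 μM; then Vmax = 1.46(1.98+0.449)/0.449 = 7.91 nmol·min⁻¹.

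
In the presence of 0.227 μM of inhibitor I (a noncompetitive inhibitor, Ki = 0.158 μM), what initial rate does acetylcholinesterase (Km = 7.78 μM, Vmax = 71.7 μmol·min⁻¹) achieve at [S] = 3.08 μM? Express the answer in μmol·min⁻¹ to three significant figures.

8.35 μmol·min⁻¹

With α = 1 + [I]/Ki = 1 + 0.227/0.158 = 2.437, the noncompetitive rate law is v = (Vmax/α)·[S] / (Km + [S]).
v = (71.7/2.437)×3.08 / (7.78 + 3.08) = 90.63/10.86 = 8.35 μmol·min⁻¹.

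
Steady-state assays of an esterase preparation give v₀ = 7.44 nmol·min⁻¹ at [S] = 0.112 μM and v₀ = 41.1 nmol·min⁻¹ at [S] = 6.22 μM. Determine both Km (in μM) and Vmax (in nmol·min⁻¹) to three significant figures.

In reciprocal form, 1/v = (Km/Vmax)·(1/[S]) + 1/Vmax. The two points give (1/[S], 1/v) = (8.929, 0.1344) and (0.1608, 0.02433).
Slope = (0.1344 − 0.02433)/(8.929 − 0.1608) = 0.01255; intercept = 0.1344 − 0.01255×8.929 = 0.02231.
Vmax = 1/intercept = 44.8 nmol·min⁻¹; Km = slope × Vmax = 0.01255 × 44.8 = 0.563 μM.

Km = 0.563 μM; Vmax = 44.8 nmol·min⁻¹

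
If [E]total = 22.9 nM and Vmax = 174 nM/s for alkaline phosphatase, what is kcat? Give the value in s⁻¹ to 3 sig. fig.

kcat = Vmax/[E]total = 174 nM/s / 22.9 nM = 7.60 s⁻¹.

7.60 s⁻¹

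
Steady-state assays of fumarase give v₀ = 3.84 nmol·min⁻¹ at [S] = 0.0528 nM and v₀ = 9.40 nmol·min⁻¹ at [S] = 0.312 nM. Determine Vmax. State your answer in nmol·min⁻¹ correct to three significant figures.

From v = Vmax[S]/(Km+[S]), each point gives Vmax = v(Km+[S])/[S].
Equating: 3.84(Km+0.0528)/0.0528 = 9.40(Km+0.312)/0.312.
72.73·Km + 3.84 = 30.13·Km + 9.40, so (72.73 − 30.13)·Km = 9.40 − 3.84.
Km = 5.560/42.60 = 0.131 nM; then Vmax = 3.84(0.131+0.0528)/0.0528 = 13.3 nmol·min⁻¹.

13.3 nmol·min⁻¹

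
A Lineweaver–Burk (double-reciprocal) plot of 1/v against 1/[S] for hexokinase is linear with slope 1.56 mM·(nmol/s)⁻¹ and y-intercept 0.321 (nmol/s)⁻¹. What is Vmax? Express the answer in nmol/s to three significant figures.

3.12 nmol/s

The y-intercept of a Lineweaver–Burk plot equals 1/Vmax, so Vmax = 1/0.321 = 3.12 nmol/s.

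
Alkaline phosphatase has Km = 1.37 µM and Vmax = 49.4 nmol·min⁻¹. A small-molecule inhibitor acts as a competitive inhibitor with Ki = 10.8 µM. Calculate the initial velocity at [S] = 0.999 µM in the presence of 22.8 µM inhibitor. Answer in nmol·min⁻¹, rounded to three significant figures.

With α = 1 + [I]/Ki = 1 + 22.8/10.8 = 3.111, the competitive rate law is v = Vmax[S] / (αKm + [S]).
v = 49.4×0.999 / (3.111×1.37 + 0.999) = 49.35/5.261 = 9.38 nmol·min⁻¹.

9.38 nmol·min⁻¹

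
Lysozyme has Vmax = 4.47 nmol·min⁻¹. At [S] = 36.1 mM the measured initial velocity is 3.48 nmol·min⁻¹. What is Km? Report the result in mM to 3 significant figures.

10.3 mM

From v = Vmax[S]/(Km+[S]), Km = [S](Vmax − v)/v.
Km = 36.1 × (4.47 − 3.48) / 3.48 = 35.74/3.48 = 10.3 mM.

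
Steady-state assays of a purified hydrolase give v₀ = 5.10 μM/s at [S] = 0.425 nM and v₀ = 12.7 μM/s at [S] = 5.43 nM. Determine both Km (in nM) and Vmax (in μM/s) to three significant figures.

From v = Vmax[S]/(Km+[S]), each point gives Vmax = v(Km+[S])/[S].
Equating: 5.10(Km+0.425)/0.425 = 12.7(Km+5.43)/5.43.
12.00·Km + 5.10 = 2.339·Km + 12.7, so (12.00 − 2.339)·Km = 12.7 − 5.10.
Km = 7.600/9.661 = 0.787 nM; then Vmax = 5.10(0.787+0.425)/0.425 = 14.5 μM/s.

Km = 0.787 nM; Vmax = 14.5 μM/s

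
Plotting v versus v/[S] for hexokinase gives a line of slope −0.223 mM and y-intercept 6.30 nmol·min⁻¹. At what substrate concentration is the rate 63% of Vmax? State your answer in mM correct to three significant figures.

The Eadie–Hofstee slope gives Km = 0.223 mM (slope = −Km).
v/Vmax = [S]/(Km+[S]) = 0.63 ⇒ [S] = Km·0.63/(1−0.63) = 0.223 × 1.703 = 0.380 mM.

0.380 mM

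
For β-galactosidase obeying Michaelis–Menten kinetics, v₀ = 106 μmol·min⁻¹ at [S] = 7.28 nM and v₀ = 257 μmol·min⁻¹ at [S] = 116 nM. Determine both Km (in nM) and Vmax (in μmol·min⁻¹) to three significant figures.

Km = 12.2 nM; Vmax = 284 μmol·min⁻¹

In reciprocal form, 1/v = (Km/Vmax)·(1/[S]) + 1/Vmax. The two points give (1/[S], 1/v) = (0.1374, 0.009434) and (0.008621, 0.003891).
Slope = (0.009434 − 0.003891)/(0.1374 − 0.008621) = 0.04305; intercept = 0.009434 − 0.04305×0.1374 = 0.003520.
Vmax = 1/intercept = 284 μmol·min⁻¹; Km = slope × Vmax = 0.04305 × 284 = 12.2 nM.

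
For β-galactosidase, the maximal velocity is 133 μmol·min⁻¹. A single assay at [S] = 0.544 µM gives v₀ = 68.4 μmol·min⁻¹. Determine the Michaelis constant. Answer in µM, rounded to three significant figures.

0.514 µM

v/Vmax = 68.4/133 = 0.5143 = [S]/(Km+[S]).
So Km + [S] = [S]/0.5143 = 1.058 µM, giving Km = 1.058 − 0.544 = 0.514 µM.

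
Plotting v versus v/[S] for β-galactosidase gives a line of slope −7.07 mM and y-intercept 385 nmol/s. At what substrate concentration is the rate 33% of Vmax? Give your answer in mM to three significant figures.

The Eadie–Hofstee slope gives Km = 7.07 mM (slope = −Km).
v/Vmax = [S]/(Km+[S]) = 0.33 ⇒ [S] = Km·0.33/(1−0.33) = 7.07 × 0.4925 = 3.48 mM.

3.48 mM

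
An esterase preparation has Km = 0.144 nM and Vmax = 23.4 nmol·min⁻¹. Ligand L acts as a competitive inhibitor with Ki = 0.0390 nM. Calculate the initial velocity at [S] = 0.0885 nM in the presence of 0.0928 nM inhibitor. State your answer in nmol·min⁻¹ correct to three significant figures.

3.60 nmol·min⁻¹

With α = 1 + [I]/Ki = 1 + 0.0928/0.0390 = 3.379, the competitive rate law is v = Vmax[S] / (αKm + [S]).
v = 23.4×0.0885 / (3.379×0.144 + 0.0885) = 2.071/0.5751 = 3.60 nmol·min⁻¹.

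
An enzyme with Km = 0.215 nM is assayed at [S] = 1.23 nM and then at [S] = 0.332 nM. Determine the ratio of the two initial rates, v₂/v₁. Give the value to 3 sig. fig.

The fractional saturations are [S]/(Km+[S]) = 1.23/1.445 = 0.8512 and 0.332/0.5470 = 0.6069.
v₂/v₁ is just their ratio: 0.6069/0.8512 = 0.713.

0.713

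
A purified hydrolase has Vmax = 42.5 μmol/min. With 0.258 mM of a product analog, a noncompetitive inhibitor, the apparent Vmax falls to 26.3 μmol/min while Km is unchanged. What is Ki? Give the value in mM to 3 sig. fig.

Noncompetitive: Vmax,app = Vmax/α with α = 1 + [I]/Ki.
α = Vmax/Vmax,app = 42.5/26.3 = 1.616.
Ki = [I]/(α − 1) = 0.258/0.6160 = 0.419 mM.

0.419 mM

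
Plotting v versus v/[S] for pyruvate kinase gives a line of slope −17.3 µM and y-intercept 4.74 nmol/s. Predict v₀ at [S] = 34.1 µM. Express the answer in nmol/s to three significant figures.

3.14 nmol/s

In the Eadie–Hofstee form v = Vmax − Km·(v/[S]), the slope is −Km and the intercept is Vmax, so Km = 17.3 µM and Vmax = 4.74 nmol/s.
v = 4.74 × 34.1/(17.3 + 34.1) = 3.14 nmol/s.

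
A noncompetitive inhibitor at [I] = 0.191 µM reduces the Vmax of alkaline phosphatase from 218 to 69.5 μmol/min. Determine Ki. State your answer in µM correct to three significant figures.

Noncompetitive: Vmax,app = Vmax/α with α = 1 + [I]/Ki.
α = Vmax/Vmax,app = 218/69.5 = 3.137.
Since α = 1 + [I]/Ki, [I]/Ki = 3.137 − 1 = 2.137 and Ki = 0.191/2.137 = 0.0894 µM.

0.0894 µM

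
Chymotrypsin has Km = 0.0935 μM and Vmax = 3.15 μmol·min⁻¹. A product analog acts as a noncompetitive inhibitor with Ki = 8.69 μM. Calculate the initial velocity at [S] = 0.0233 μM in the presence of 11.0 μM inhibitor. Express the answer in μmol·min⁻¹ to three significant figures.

α = 1 + [I]/Ki = 1 + 11.0/8.69 = 2.266.
For a noncompetitive inhibitor, Vmax is reduced to Vmax/α while Km is unchanged: Km,app = 0.0935 μM, Vmax,app = 1.39 μmol·min⁻¹.
v = Vmax,app·[S]/(Km,app + [S]) = 1.39 × 0.0233/(0.0935 + 0.0233) = 0.277 μmol·min⁻¹.

0.277 μmol·min⁻¹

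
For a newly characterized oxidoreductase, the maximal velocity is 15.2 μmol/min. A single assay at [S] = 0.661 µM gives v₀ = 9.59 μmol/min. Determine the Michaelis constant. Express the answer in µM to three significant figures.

0.387 µM

v/Vmax = 9.59/15.2 = 0.6309 = [S]/(Km+[S]).
So Km + [S] = [S]/0.6309 = 1.048 µM, giving Km = 1.048 − 0.661 = 0.387 µM.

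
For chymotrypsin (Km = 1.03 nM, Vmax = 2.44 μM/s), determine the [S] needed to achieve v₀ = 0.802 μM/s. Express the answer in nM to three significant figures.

The required fractional saturation is v/Vmax = 0.802/2.44 = 0.3287.
Then [S]/(Km+[S]) = 0.3287 ⇒ [S] = 1.03 × 0.3287/(1 − 0.3287) = 0.504 nM.

0.504 nM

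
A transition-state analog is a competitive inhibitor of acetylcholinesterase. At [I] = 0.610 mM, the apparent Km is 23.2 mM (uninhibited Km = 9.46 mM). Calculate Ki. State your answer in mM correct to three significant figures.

0.420 mM

Competitive: Km,app = α·Km with α = 1 + [I]/Ki.
α = Km,app/Km = 23.2/9.46 = 2.452.
Since α = 1 + [I]/Ki, [I]/Ki = 2.452 − 1 = 1.452 and Ki = 0.610/1.452 = 0.420 mM.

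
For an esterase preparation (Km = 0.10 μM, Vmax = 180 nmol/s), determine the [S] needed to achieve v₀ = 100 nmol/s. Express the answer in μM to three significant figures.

Rearranging v = Vmax[S]/(Km+[S]) gives [S] = Km·v/(Vmax − v).
[S] = 0.10 × 100 / (180 − 100) = 10.00/80.00 = 0.125 μM.

0.125 μM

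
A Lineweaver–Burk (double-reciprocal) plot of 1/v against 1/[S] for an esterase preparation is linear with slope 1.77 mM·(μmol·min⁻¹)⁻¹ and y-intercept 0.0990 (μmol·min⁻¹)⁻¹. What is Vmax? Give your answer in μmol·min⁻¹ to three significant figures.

10.1 μmol·min⁻¹

The y-intercept of a Lineweaver–Burk plot equals 1/Vmax, so Vmax = 1/0.0990 = 10.1 μmol·min⁻¹.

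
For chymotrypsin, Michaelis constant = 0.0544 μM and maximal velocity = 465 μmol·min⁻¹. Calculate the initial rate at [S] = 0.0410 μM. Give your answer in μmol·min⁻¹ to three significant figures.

v = Vmax·[S]/(Km + [S]) = 465 × 0.0410 / (0.0544 + 0.0410)
  = 19.07 / 0.09540 = 200 μmol·min⁻¹.

200 μmol·min⁻¹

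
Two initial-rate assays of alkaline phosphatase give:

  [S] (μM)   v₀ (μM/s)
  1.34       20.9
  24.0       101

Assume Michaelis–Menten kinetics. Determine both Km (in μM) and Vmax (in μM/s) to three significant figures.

From v = Vmax[S]/(Km+[S]), each point gives Vmax = v(Km+[S])/[S].
Equating: 20.9(Km+1.34)/1.34 = 101(Km+24.0)/24.0.
15.60·Km + 20.9 = 4.208·Km + 101, so (15.60 − 4.208)·Km = 101 − 20.9.
Km = 80.10/11.39 = 7.03 μM; then Vmax = 20.9(7.03+1.34)/1.34 = 131 μM/s.

Km = 7.03 μM; Vmax = 131 μM/s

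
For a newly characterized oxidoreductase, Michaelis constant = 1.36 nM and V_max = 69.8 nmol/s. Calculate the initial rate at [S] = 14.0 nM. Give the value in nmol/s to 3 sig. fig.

63.6 nmol/s

[S]/(Km+[S]) = 14.0/15.36 = 0.9115, the fractional saturation.
v = 0.9115 × Vmax = 0.9115 × 69.8 = 63.6 nmol/s.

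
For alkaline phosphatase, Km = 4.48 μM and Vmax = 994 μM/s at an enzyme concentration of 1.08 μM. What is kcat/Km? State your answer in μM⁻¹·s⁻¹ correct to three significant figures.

kcat = Vmax/[E]total = 994/1.08 = 920 s⁻¹.
kcat/Km = 920/4.48 = 205 μM⁻¹·s⁻¹.

205 μM⁻¹·s⁻¹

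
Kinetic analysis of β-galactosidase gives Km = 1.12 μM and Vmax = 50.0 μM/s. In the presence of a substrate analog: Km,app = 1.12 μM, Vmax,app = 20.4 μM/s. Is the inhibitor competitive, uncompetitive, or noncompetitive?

Vmax decreases (50.0 → 20.4 μM/s) while Km is unchanged — pure noncompetitive inhibition.

noncompetitive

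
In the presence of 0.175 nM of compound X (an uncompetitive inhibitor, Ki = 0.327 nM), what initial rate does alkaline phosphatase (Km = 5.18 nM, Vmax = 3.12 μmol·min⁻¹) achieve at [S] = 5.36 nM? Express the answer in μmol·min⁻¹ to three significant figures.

α = 1 + [I]/Ki = 1 + 0.175/0.327 = 1.535.
For an uncompetitive inhibitor, both parameters are divided by α, giving Vmax/α and Km/α: Km,app = 3.37 nM, Vmax,app = 2.03 μmol·min⁻¹.
v = Vmax,app·[S]/(Km,app + [S]) = 2.03 × 5.36/(3.37 + 5.36) = 1.25 μmol·min⁻¹.

1.25 μmol·min⁻¹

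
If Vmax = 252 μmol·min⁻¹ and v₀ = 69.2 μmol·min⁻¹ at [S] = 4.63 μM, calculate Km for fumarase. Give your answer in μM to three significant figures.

12.2 μM

v/Vmax = 69.2/252 = 0.2746 = [S]/(Km+[S]).
So Km + [S] = [S]/0.2746 = 16.86 μM, giving Km = 16.86 − 4.63 = 12.2 μM.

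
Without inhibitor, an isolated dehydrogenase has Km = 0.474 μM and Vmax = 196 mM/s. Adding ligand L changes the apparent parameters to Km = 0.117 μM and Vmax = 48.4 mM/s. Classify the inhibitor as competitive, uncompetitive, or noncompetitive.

uncompetitive

Both Km and Vmax decrease by the same factor (~4.05-fold) — characteristic of uncompetitive inhibition.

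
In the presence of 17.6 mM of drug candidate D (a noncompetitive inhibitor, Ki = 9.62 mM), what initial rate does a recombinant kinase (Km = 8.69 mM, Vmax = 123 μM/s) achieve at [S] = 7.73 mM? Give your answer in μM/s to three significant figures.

20.5 μM/s

With α = 1 + [I]/Ki = 1 + 17.6/9.62 = 2.830, the noncompetitive rate law is v = (Vmax/α)·[S] / (Km + [S]).
v = (123/2.830)×7.73 / (8.69 + 7.73) = 336.0/16.42 = 20.5 μM/s.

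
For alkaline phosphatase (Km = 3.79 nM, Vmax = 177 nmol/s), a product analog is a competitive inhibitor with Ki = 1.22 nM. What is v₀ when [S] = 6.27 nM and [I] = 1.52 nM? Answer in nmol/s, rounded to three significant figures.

α = 1 + [I]/Ki = 1 + 1.52/1.22 = 2.246.
For a competitive inhibitor, Vmax is unchanged and the apparent Km becomes α·Km: Km,app = 8.51 nM, Vmax,app = 177 nmol/s.
v = Vmax,app·[S]/(Km,app + [S]) = 177 × 6.27/(8.51 + 6.27) = 75.1 nmol/s.

75.1 nmol/s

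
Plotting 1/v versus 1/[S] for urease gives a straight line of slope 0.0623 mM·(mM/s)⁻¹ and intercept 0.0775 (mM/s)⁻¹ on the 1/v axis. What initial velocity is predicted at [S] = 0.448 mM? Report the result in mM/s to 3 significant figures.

4.62 mM/s

The y-intercept is 1/Vmax, so Vmax = 1/0.0775 = 12.9 mM/s.
The slope is Km/Vmax, so Km = 0.0623 × 12.9 = 0.804 mM.
Then v = 12.9 × 0.448/(0.804 + 0.448) = 4.62 mM/s.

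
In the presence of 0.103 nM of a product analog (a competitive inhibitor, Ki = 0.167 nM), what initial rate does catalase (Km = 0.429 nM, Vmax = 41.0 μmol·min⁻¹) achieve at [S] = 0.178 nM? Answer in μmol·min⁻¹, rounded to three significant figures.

8.37 μmol·min⁻¹

α = 1 + [I]/Ki = 1 + 0.103/0.167 = 1.617.
For a competitive inhibitor, Vmax is unchanged and the apparent Km becomes α·Km: Km,app = 0.694 nM, Vmax,app = 41.0 μmol·min⁻¹.
v = Vmax,app·[S]/(Km,app + [S]) = 41.0 × 0.178/(0.694 + 0.178) = 8.37 μmol·min⁻¹.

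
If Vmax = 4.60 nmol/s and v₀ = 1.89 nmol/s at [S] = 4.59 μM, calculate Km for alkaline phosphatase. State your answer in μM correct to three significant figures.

From v = Vmax[S]/(Km+[S]), Km = [S](Vmax − v)/v.
Km = 4.59 × (4.60 − 1.89) / 1.89 = 12.44/1.89 = 6.58 μM.

6.58 μM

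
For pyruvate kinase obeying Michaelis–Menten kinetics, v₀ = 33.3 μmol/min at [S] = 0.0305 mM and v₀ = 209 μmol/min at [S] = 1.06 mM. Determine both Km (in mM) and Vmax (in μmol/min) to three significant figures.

Km = 0.196 mM; Vmax = 248 μmol/min

In reciprocal form, 1/v = (Km/Vmax)·(1/[S]) + 1/Vmax. The two points give (1/[S], 1/v) = (32.79, 0.03003) and (0.9434, 0.004785).
Slope = (0.03003 − 0.004785)/(32.79 − 0.9434) = 0.0007928; intercept = 0.03003 − 0.0007928×32.79 = 0.004037.
Vmax = 1/intercept = 248 μmol/min; Km = slope × Vmax = 0.0007928 × 248 = 0.196 mM.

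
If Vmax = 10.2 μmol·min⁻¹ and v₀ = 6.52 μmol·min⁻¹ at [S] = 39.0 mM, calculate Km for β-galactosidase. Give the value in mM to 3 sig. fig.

22.0 mM

v/Vmax = 6.52/10.2 = 0.6392 = [S]/(Km+[S]).
So Km + [S] = [S]/0.6392 = 61.01 mM, giving Km = 61.01 − 39.0 = 22.0 mM.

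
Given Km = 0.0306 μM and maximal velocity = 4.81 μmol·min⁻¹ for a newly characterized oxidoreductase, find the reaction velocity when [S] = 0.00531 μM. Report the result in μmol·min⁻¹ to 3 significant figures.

0.711 μmol·min⁻¹

[S]/(Km+[S]) = 0.00531/0.03591 = 0.1479, the fractional saturation.
v = 0.1479 × Vmax = 0.1479 × 4.81 = 0.711 μmol·min⁻¹.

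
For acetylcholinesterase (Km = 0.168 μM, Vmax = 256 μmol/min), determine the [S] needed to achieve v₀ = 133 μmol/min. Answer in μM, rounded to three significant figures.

The required fractional saturation is v/Vmax = 133/256 = 0.5195.
Then [S]/(Km+[S]) = 0.5195 ⇒ [S] = 0.168 × 0.5195/(1 − 0.5195) = 0.182 μM.

0.182 μM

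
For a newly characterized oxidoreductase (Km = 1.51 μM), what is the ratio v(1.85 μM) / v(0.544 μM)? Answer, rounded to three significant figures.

2.08

Since Vmax cancels, v₂/v₁ = [S]₂(Km+[S]₁) / [S]₁(Km+[S]₂).
= 1.85×(1.51+0.544) / (0.544×(1.51+1.85)) = 3.800/1.828 = 2.08.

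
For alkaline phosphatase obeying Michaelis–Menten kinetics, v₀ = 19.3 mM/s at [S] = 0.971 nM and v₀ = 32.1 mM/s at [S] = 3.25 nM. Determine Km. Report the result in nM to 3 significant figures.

1.28 nM

From v = Vmax[S]/(Km+[S]), each point gives Vmax = v(Km+[S])/[S].
Equating: 19.3(Km+0.971)/0.971 = 32.1(Km+3.25)/3.25.
19.88·Km + 19.3 = 9.877·Km + 32.1, so (19.88 − 9.877)·Km = 32.1 − 19.3.
Km = 12.80/9.999 = 1.28 nM; then Vmax = 19.3(1.28+0.971)/0.971 = 44.7 mM/s.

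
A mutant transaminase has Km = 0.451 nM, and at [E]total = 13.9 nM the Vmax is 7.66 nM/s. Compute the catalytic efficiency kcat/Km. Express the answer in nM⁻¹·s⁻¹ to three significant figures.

kcat = Vmax/[E]total = 7.66/13.9 = 0.551 s⁻¹.
kcat/Km = 0.551/0.451 = 1.22 nM⁻¹·s⁻¹.

1.22 nM⁻¹·s⁻¹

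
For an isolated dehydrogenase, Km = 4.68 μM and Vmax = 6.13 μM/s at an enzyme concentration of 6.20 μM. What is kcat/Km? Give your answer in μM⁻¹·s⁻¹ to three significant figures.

0.211 μM⁻¹·s⁻¹

kcat = Vmax/[E]total = 6.13/6.20 = 0.989 s⁻¹.
kcat/Km = 0.989/4.68 = 0.211 μM⁻¹·s⁻¹.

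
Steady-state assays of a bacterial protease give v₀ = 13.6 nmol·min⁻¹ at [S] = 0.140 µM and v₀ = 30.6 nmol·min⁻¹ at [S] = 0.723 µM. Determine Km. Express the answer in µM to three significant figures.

In reciprocal form, 1/v = (Km/Vmax)·(1/[S]) + 1/Vmax. The two points give (1/[S], 1/v) = (7.143, 0.07353) and (1.383, 0.03268).
Slope = (0.07353 − 0.03268)/(7.143 − 1.383) = 0.007092; intercept = 0.07353 − 0.007092×7.143 = 0.02287.
Vmax = 1/intercept = 43.7 nmol·min⁻¹; Km = slope × Vmax = 0.007092 × 43.7 = 0.310 µM.

0.310 µM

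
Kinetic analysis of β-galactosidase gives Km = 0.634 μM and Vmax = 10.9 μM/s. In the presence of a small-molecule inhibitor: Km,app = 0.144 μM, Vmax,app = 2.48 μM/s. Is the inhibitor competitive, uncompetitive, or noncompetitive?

uncompetitive

Both Km and Vmax decrease by the same factor (~4.40-fold) — characteristic of uncompetitive inhibition.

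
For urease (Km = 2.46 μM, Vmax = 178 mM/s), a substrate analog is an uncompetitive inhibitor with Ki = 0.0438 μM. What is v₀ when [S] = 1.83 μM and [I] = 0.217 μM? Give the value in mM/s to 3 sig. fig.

24.4 mM/s

α = 1 + [I]/Ki = 1 + 0.217/0.0438 = 5.954.
For an uncompetitive inhibitor, both parameters are divided by α, giving Vmax/α and Km/α: Km,app = 0.413 μM, Vmax,app = 29.9 mM/s.
v = Vmax,app·[S]/(Km,app + [S]) = 29.9 × 1.83/(0.413 + 1.83) = 24.4 mM/s.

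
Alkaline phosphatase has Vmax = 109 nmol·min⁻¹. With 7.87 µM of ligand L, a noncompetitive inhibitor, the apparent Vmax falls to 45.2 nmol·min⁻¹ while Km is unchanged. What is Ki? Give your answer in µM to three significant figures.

Noncompetitive: Vmax,app = Vmax/α with α = 1 + [I]/Ki.
α = Vmax/Vmax,app = 109/45.2 = 2.412.
Since α = 1 + [I]/Ki, [I]/Ki = 2.412 − 1 = 1.412 and Ki = 7.87/1.412 = 5.58 µM.

5.58 µM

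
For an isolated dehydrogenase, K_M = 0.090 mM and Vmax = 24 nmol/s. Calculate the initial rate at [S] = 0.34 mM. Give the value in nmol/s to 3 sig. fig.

v = Vmax·[S]/(Km + [S]) = 24 × 0.34 / (0.090 + 0.34)
  = 8.160 / 0.4300 = 19.0 nmol/s.

19.0 nmol/s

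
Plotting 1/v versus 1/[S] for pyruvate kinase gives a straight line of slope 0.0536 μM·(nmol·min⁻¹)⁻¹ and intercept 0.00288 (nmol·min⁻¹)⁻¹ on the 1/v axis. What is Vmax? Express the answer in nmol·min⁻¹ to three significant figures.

The y-intercept of a Lineweaver–Burk plot equals 1/Vmax, so Vmax = 1/0.00288 = 347 nmol·min⁻¹.

347 nmol·min⁻¹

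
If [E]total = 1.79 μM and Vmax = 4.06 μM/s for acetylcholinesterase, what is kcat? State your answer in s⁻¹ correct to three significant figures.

2.27 s⁻¹

kcat = Vmax/[E]total = 4.06 μM/s / 1.79 μM = 2.27 s⁻¹.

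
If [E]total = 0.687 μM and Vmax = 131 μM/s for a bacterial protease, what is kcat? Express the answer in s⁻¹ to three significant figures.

kcat = Vmax/[E]total = 131 μM/s / 0.687 μM = 191 s⁻¹.

191 s⁻¹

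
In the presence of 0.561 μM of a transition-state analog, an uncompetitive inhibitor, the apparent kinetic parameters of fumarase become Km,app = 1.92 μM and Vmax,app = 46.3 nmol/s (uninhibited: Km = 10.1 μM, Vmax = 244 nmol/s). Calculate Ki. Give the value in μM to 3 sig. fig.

0.131 μM

Uncompetitive: Vmax,app = Vmax/α (and Km,app = Km/α) with α = 1 + [I]/Ki.
α = Vmax/Vmax,app = 244/46.3 = 5.270.
Ki = [I]/(α − 1) = 0.561/4.270 = 0.131 μM.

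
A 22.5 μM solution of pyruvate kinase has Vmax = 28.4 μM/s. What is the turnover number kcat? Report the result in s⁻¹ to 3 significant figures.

kcat = Vmax/[E]total = 28.4 μM/s / 22.5 μM = 1.26 s⁻¹.

1.26 s⁻¹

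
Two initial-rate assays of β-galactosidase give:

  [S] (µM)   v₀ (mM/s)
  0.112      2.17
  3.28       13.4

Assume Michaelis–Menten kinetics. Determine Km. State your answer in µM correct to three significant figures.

From v = Vmax[S]/(Km+[S]), each point gives Vmax = v(Km+[S])/[S].
Equating: 2.17(Km+0.112)/0.112 = 13.4(Km+3.28)/3.28.
19.38·Km + 2.17 = 4.085·Km + 13.4, so (19.38 − 4.085)·Km = 13.4 − 2.17.
Km = 11.23/15.29 = 0.734 µM; then Vmax = 2.17(0.734+0.112)/0.112 = 16.4 mM/s.

0.734 µM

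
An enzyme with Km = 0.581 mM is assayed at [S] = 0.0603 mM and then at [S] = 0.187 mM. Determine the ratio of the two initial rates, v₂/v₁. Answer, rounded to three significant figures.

2.59

Since Vmax cancels, v₂/v₁ = [S]₂(Km+[S]₁) / [S]₁(Km+[S]₂).
= 0.187×(0.581+0.0603) / (0.0603×(0.581+0.187)) = 0.1199/0.04631 = 2.59.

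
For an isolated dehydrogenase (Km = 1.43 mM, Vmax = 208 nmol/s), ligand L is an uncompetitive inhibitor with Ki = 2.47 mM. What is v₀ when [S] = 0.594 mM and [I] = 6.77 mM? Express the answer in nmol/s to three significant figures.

With α = 1 + [I]/Ki = 1 + 6.77/2.47 = 3.741, the uncompetitive rate law is v = (Vmax/α)·[S] / (Km/α + [S]).
v = (208/3.741)×0.594 / (1.43/3.741 + 0.594) = 33.03/0.9763 = 33.8 nmol/s.

33.8 nmol/s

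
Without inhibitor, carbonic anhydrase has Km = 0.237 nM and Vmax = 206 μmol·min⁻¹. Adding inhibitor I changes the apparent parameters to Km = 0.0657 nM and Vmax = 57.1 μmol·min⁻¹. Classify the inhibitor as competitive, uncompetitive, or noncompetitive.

uncompetitive

Both Km and Vmax decrease by the same factor (~3.61-fold) — characteristic of uncompetitive inhibition.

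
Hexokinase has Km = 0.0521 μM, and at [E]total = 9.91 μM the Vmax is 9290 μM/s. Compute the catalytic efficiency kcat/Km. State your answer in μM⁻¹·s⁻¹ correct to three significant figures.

18000 μM⁻¹·s⁻¹

kcat = Vmax/[E]total = 9290/9.91 = 937 s⁻¹.
kcat/Km = 937/0.0521 = 18000 μM⁻¹·s⁻¹.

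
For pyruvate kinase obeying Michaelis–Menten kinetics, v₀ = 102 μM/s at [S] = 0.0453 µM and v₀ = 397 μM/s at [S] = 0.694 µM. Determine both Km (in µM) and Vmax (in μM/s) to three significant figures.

From v = Vmax[S]/(Km+[S]), each point gives Vmax = v(Km+[S])/[S].
Equating: 102(Km+0.0453)/0.0453 = 397(Km+0.694)/0.694.
2252·Km + 102 = 572.0·Km + 397, so (2252 − 572.0)·Km = 397 − 102.
Km = 295.0/1680 = 0.176 µM; then Vmax = 102(0.176+0.0453)/0.0453 = 497 μM/s.

Km = 0.176 µM; Vmax = 497 μM/s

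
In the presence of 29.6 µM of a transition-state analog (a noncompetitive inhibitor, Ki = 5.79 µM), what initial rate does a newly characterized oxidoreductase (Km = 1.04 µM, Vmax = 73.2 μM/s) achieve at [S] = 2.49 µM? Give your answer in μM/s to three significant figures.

8.45 μM/s

With α = 1 + [I]/Ki = 1 + 29.6/5.79 = 6.112, the noncompetitive rate law is v = (Vmax/α)·[S] / (Km + [S]).
v = (73.2/6.112)×2.49 / (1.04 + 2.49) = 29.82/3.530 = 8.45 μM/s.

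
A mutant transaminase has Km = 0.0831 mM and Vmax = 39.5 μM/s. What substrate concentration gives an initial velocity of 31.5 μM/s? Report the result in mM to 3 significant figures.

0.327 mM

Rearranging v = Vmax[S]/(Km+[S]) gives [S] = Km·v/(Vmax − v).
[S] = 0.0831 × 31.5 / (39.5 − 31.5) = 2.618/8.000 = 0.327 mM.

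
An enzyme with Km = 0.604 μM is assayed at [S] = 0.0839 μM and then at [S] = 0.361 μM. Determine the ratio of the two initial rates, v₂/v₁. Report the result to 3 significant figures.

3.07

The fractional saturations are [S]/(Km+[S]) = 0.0839/0.6879 = 0.1220 and 0.361/0.9650 = 0.3741.
v₂/v₁ is just their ratio: 0.3741/0.1220 = 3.07.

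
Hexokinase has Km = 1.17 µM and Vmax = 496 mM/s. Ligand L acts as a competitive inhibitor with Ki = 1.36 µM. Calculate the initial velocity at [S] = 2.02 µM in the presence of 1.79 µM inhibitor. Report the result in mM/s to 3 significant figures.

With α = 1 + [I]/Ki = 1 + 1.79/1.36 = 2.316, the competitive rate law is v = Vmax[S] / (αKm + [S]).
v = 496×2.02 / (2.316×1.17 + 2.02) = 1002/4.730 = 212 mM/s.

212 mM/s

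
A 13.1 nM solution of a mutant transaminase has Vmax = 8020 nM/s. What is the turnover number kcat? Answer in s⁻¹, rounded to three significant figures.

kcat = Vmax/[E]total = 8020 nM/s / 13.1 nM = 612 s⁻¹.

612 s⁻¹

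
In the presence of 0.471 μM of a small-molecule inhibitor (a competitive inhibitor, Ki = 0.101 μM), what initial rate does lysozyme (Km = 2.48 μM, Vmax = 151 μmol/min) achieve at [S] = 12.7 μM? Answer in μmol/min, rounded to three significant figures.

α = 1 + [I]/Ki = 1 + 0.471/0.101 = 5.663.
For a competitive inhibitor, Vmax is unchanged and the apparent Km becomes α·Km: Km,app = 14.0 μM, Vmax,app = 151 μmol/min.
v = Vmax,app·[S]/(Km,app + [S]) = 151 × 12.7/(14.0 + 12.7) = 71.7 μmol/min.

71.7 μmol/min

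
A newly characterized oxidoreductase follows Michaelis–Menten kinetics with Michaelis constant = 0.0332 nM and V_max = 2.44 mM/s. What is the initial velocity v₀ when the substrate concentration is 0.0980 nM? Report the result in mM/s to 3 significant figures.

v = Vmax·[S]/(Km + [S]) = 2.44 × 0.0980 / (0.0332 + 0.0980)
  = 0.2391 / 0.1312 = 1.82 mM/s.

1.82 mM/s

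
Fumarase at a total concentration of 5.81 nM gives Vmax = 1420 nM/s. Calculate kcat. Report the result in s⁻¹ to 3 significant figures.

244 s⁻¹

kcat = Vmax/[E]total = 1420 nM/s / 5.81 nM = 244 s⁻¹.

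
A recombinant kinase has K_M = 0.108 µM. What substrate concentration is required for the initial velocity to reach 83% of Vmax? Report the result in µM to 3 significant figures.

0.527 µM

v/Vmax = [S]/(Km+[S]) = 0.83, so [S] = Km·0.83/(1 − 0.83) = 0.108 × 4.882.
[S] = 0.527 µM.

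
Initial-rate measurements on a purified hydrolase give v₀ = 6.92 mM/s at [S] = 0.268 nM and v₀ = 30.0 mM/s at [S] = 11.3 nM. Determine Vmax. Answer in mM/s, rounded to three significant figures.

32.6 mM/s

In reciprocal form, 1/v = (Km/Vmax)·(1/[S]) + 1/Vmax. The two points give (1/[S], 1/v) = (3.731, 0.1445) and (0.08850, 0.03333).
Slope = (0.1445 − 0.03333)/(3.731 − 0.08850) = 0.03052; intercept = 0.1445 − 0.03052×3.731 = 0.03063.
Vmax = 1/intercept = 32.6 mM/s; Km = slope × Vmax = 0.03052 × 32.6 = 0.996 nM.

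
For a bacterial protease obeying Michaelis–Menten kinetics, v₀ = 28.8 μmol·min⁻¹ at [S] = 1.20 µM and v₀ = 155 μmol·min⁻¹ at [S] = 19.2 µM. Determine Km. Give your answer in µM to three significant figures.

In reciprocal form, 1/v = (Km/Vmax)·(1/[S]) + 1/Vmax. The two points give (1/[S], 1/v) = (0.8333, 0.03472) and (0.05208, 0.006452).
Slope = (0.03472 − 0.006452)/(0.8333 − 0.05208) = 0.03619; intercept = 0.03472 − 0.03619×0.8333 = 0.004567.
Vmax = 1/intercept = 219 μmol·min⁻¹; Km = slope × Vmax = 0.03619 × 219 = 7.92 µM.

7.92 µM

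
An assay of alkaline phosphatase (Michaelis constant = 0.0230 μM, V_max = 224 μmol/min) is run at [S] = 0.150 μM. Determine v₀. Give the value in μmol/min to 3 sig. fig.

194 μmol/min

v = Vmax·[S]/(Km + [S]) = 224 × 0.150 / (0.0230 + 0.150)
  = 33.60 / 0.1730 = 194 μmol/min.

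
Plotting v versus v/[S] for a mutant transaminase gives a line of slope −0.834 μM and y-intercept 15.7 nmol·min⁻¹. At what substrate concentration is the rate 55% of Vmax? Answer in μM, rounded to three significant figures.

The Eadie–Hofstee slope gives Km = 0.834 μM (slope = −Km).
v/Vmax = [S]/(Km+[S]) = 0.55 ⇒ [S] = Km·0.55/(1−0.55) = 0.834 × 1.222 = 1.02 μM.

1.02 μM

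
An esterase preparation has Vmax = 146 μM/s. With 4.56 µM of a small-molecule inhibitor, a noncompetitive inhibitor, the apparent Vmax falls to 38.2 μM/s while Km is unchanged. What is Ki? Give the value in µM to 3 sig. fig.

1.62 µM

Noncompetitive: Vmax,app = Vmax/α with α = 1 + [I]/Ki.
α = Vmax/Vmax,app = 146/38.2 = 3.822.
Ki = [I]/(α − 1) = 4.56/2.822 = 1.62 µM.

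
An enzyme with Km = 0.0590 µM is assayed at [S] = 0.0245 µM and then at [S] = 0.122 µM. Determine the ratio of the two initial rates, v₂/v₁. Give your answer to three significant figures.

The fractional saturations are [S]/(Km+[S]) = 0.0245/0.08350 = 0.2934 and 0.122/0.1810 = 0.6740.
v₂/v₁ is just their ratio: 0.6740/0.2934 = 2.30.

2.30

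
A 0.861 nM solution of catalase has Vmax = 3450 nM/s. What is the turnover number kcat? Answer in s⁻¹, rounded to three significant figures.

4010 s⁻¹

kcat = Vmax/[E]total = 3450 nM/s / 0.861 nM = 4010 s⁻¹.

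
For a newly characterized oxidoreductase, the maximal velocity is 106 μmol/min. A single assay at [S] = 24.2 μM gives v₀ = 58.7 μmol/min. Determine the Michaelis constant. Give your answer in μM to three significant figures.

From v = Vmax[S]/(Km+[S]), Km = [S](Vmax − v)/v.
Km = 24.2 × (106 − 58.7) / 58.7 = 1145/58.7 = 19.5 μM.

19.5 μM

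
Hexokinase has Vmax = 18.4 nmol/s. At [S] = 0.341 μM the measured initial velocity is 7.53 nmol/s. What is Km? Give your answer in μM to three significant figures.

0.492 μM

From v = Vmax[S]/(Km+[S]), Km = [S](Vmax − v)/v.
Km = 0.341 × (18.4 − 7.53) / 7.53 = 3.707/7.53 = 0.492 μM.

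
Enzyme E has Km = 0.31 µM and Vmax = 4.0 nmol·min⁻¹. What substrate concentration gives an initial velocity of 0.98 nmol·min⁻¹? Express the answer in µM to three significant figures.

0.101 µM

The required fractional saturation is v/Vmax = 0.98/4.0 = 0.2450.
Then [S]/(Km+[S]) = 0.2450 ⇒ [S] = 0.31 × 0.2450/(1 − 0.2450) = 0.101 µM.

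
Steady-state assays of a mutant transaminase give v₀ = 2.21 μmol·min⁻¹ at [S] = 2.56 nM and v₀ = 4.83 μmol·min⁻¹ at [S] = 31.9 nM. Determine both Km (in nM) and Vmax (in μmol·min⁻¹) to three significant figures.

From v = Vmax[S]/(Km+[S]), each point gives Vmax = v(Km+[S])/[S].
Equating: 2.21(Km+2.56)/2.56 = 4.83(Km+31.9)/31.9.
0.8633·Km + 2.21 = 0.1514·Km + 4.83, so (0.8633 − 0.1514)·Km = 4.83 − 2.21.
Km = 2.620/0.7119 = 3.68 nM; then Vmax = 2.21(3.68+2.56)/2.56 = 5.39 μmol·min⁻¹.

Km = 3.68 nM; Vmax = 5.39 μmol·min⁻¹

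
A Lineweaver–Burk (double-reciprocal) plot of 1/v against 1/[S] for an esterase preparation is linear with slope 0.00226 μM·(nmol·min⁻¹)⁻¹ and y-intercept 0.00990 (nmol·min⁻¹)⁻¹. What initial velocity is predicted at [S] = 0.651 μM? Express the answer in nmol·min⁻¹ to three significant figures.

74.8 nmol·min⁻¹

The y-intercept is 1/Vmax, so Vmax = 1/0.00990 = 101 nmol·min⁻¹.
The slope is Km/Vmax, so Km = 0.00226 × 101 = 0.228 μM.
Then v = 101 × 0.651/(0.228 + 0.651) = 74.8 nmol·min⁻¹.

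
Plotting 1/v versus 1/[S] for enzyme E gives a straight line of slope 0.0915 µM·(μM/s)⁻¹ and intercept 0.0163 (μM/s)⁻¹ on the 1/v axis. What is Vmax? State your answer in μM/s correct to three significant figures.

61.3 μM/s

The y-intercept of a Lineweaver–Burk plot equals 1/Vmax, so Vmax = 1/0.0163 = 61.3 μM/s.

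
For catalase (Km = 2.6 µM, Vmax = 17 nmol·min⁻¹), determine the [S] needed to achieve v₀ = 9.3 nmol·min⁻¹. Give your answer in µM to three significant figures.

3.14 µM

The required fractional saturation is v/Vmax = 9.3/17 = 0.5471.
Then [S]/(Km+[S]) = 0.5471 ⇒ [S] = 2.6 × 0.5471/(1 − 0.5471) = 3.14 µM.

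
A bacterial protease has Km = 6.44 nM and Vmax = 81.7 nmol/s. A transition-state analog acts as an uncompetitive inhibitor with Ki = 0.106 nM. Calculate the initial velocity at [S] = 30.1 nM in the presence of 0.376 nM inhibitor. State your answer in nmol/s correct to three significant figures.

17.2 nmol/s

α = 1 + [I]/Ki = 1 + 0.376/0.106 = 4.547.
For an uncompetitive inhibitor, both parameters are divided by α, giving Vmax/α and Km/α: Km,app = 1.42 nM, Vmax,app = 18.0 nmol/s.
v = Vmax,app·[S]/(Km,app + [S]) = 18.0 × 30.1/(1.42 + 30.1) = 17.2 nmol/s.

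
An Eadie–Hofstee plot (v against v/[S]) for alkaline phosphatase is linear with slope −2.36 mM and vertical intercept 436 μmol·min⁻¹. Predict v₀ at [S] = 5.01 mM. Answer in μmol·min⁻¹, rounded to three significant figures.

296 μmol·min⁻¹

In the Eadie–Hofstee form v = Vmax − Km·(v/[S]), the slope is −Km and the intercept is Vmax, so Km = 2.36 mM and Vmax = 436 μmol·min⁻¹.
v = 436 × 5.01/(2.36 + 5.01) = 296 μmol·min⁻¹.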